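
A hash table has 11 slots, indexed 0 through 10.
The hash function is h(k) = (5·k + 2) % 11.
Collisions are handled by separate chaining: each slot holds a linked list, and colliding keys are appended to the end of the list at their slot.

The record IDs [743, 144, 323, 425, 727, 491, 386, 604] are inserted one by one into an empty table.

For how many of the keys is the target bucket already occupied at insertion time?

3

743 → bucket 10
144 → bucket 7
323 → bucket 0
425 → bucket 4
727 → bucket 7 (collision)
491 → bucket 4 (collision)
386 → bucket 7 (collision)
604 → bucket 8
Final buckets:
0: 323
1: —
2: —
3: —
4: 425 -> 491
5: —
6: —
7: 144 -> 727 -> 386
8: 604
9: —
10: 743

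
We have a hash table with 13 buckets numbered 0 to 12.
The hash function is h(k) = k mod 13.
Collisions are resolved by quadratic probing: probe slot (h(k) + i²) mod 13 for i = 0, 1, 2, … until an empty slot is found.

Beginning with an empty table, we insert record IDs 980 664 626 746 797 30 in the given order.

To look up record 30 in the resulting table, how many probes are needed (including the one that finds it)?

980: h=5 => slot 5
664: h=1 => slot 1
626: h=2 => slot 2
746: h=5, probe 5,6 => slot 6
797: h=4 => slot 4
30: h=4, probe 4,5,8 => slot 8
Table: [-, 664, 626, -, 797, 980, 746, -, 30, -, -, -, -]
Lookup 30: h=4, probe 4,5,8 → found at 8.

3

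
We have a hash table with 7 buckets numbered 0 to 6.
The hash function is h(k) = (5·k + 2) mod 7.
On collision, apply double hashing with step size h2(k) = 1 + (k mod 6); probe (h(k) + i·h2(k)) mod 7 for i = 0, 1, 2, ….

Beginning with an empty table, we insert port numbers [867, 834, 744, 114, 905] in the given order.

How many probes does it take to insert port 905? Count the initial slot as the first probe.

3

867: h=4 => slot 4
834: h=0 => slot 0
744: h=5 => slot 5
114: h=5, h2=1, probe 5,6 => slot 6
905: h=5, h2=6, probe 5,4,3 => slot 3
Table: [834, —, —, 905, 867, 744, 114]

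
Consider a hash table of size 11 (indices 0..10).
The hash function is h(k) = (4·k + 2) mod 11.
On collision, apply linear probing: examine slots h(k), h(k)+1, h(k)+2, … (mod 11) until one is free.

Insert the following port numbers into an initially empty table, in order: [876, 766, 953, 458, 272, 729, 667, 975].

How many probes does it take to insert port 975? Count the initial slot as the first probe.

876: h=8 => slot 8
766: h=8, probe 8,9 => slot 9
953: h=8, probe 8,9,10 => slot 10
458: h=8, probe 8,9,10,0 => slot 0
272: h=1 => slot 1
729: h=3 => slot 3
667: h=8, probe 8,9,10,0,1,2 => slot 2
975: h=8, probe 8,9,10,0,1,2,3,4 => slot 4
Table: [458, 272, 667, 729, 975, -, -, -, 876, 766, 953]

8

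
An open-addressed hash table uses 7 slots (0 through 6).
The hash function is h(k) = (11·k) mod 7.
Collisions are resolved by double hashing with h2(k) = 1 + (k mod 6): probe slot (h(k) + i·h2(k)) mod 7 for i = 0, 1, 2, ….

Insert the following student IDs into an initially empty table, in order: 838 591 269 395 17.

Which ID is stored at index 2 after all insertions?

17

838: h=6 → slot 6
591: h=5 → slot 5
269: h=5, h2=6, probe 5,4 → slot 4
395: h=5, h2=6, probe 5,4,3 → slot 3
17: h=5, h2=6, probe 5,4,3,2 → slot 2
Table: [-, -, 17, 395, 269, 591, 838]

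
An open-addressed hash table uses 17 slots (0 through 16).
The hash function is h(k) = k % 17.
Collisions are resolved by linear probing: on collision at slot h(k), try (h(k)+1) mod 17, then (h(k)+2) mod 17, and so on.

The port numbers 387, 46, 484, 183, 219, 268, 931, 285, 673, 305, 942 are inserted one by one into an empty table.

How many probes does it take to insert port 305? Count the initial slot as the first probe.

4

Insert 387: h=13, slot 13 empty => index 13.
Insert 46: h=12, slot 12 empty => index 12.
Insert 484: h=8, slot 8 empty => index 8.
Insert 183: h=13, slot 13 occupied => index 14.
Insert 219: h=15, slot 15 empty => index 15.
Insert 268: h=13, slots 13,14,15 occupied => index 16.
Insert 931: h=13, slots 13,14,15,16 occupied => index 0.
Insert 285: h=13, slots 13,14,15,16,0 occupied => index 1.
Insert 673: h=10, slot 10 empty => index 10.
Insert 305: h=16, slots 16,0,1 occupied => index 2.
Insert 942: h=7, slot 7 empty => index 7.
Table: [931, 285, 305, ., ., ., ., 942, 484, ., 673, ., 46, 387, 183, 219, 268]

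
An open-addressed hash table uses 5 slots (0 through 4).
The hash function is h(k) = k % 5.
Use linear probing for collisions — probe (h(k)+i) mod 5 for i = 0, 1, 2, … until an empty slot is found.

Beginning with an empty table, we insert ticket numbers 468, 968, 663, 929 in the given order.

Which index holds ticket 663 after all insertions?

468: h=3 → slot 3
968: h=3, probe 3,4 → slot 4
663: h=3, probe 3,4,0 → slot 0
929: h=4, probe 4,0,1 → slot 1
Table: [663, 929, _, 468, 968]

0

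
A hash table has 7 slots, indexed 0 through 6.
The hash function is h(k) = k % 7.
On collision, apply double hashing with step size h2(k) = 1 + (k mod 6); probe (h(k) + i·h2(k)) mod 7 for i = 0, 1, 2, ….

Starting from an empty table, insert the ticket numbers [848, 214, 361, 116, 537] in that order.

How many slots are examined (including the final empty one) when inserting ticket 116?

2

848: h=1 => slot 1
214: h=4 => slot 4
361: h=4, h2=2, probe 4,6 => slot 6
116: h=4, h2=3, probe 4,0 => slot 0
537: h=5 => slot 5
Table: [116, 848, _, _, 214, 537, 361]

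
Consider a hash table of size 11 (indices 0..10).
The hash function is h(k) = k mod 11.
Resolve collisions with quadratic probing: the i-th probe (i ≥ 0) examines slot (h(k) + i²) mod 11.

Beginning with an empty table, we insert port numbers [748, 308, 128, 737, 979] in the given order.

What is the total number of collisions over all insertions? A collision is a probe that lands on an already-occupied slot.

748 hashes to 0; slot 0 is free => place at 0.
308 hashes to 0; 0 taken => place at 1.
128 hashes to 7; slot 7 is free => place at 7.
737 hashes to 0; 0,1 taken => place at 4.
979 hashes to 0; 0,1,4 taken => place at 9.
Table: [748, 308, ∅, ∅, 737, ∅, ∅, 128, ∅, 979, ∅]

6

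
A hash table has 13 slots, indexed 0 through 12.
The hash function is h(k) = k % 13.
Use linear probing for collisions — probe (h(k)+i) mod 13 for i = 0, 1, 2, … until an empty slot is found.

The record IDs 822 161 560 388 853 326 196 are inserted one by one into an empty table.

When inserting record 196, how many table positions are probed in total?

4

822 hashes to 3; slot 3 is free → place at 3.
161 hashes to 5; slot 5 is free → place at 5.
560 hashes to 1; slot 1 is free → place at 1.
388 hashes to 11; slot 11 is free → place at 11.
853 hashes to 8; slot 8 is free → place at 8.
326 hashes to 1; 1 taken → place at 2.
196 hashes to 1; 1,2,3 taken → place at 4.
Table: [., 560, 326, 822, 196, 161, ., ., 853, ., ., 388, .]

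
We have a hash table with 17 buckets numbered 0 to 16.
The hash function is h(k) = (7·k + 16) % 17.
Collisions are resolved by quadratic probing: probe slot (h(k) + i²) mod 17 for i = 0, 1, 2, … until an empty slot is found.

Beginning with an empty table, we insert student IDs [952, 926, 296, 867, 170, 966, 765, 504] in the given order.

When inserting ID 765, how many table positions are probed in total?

4

Insert 952: h=16, slot 16 empty -> index 16.
Insert 926: h=4, slot 4 empty -> index 4.
Insert 296: h=14, slot 14 empty -> index 14.
Insert 867: h=16, slot 16 occupied -> index 0.
Insert 170: h=16, slots 16,0 occupied -> index 3.
Insert 966: h=12, slot 12 empty -> index 12.
Insert 765: h=16, slots 16,0,3 occupied -> index 8.
Insert 504: h=8, slot 8 occupied -> index 9.
Table: [867, —, —, 170, 926, —, —, —, 765, 504, —, —, 966, —, 296, —, 952]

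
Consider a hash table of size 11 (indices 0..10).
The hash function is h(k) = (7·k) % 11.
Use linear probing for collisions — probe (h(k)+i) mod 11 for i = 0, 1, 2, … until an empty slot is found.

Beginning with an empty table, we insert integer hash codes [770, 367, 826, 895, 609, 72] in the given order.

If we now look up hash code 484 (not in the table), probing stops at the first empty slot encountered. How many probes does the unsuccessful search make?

2

Insert 770: h=0, slot 0 empty -> index 0.
Insert 367: h=6, slot 6 empty -> index 6.
Insert 826: h=7, slot 7 empty -> index 7.
Insert 895: h=6, slots 6,7 occupied -> index 8.
Insert 609: h=6, slots 6,7,8 occupied -> index 9.
Insert 72: h=9, slot 9 occupied -> index 10.
Table: [770, ∅, ∅, ∅, ∅, ∅, 367, 826, 895, 609, 72]
Lookup 484: h=0, probe 0,1 → slot 1 empty, not found.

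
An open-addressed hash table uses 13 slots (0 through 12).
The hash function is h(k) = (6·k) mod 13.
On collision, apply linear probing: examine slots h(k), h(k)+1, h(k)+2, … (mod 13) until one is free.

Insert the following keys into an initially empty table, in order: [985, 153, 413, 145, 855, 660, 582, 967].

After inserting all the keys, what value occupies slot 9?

985 hashes to 8; slot 8 is free => place at 8.
153 hashes to 8; 8 taken => place at 9.
413 hashes to 8; 8,9 taken => place at 10.
145 hashes to 12; slot 12 is free => place at 12.
855 hashes to 8; 8,9,10 taken => place at 11.
660 hashes to 8; 8,9,10,11,12 taken => place at 0.
582 hashes to 8; 8,9,10,11,12,0 taken => place at 1.
967 hashes to 4; slot 4 is free => place at 4.
Table: [660, 582, ., ., 967, ., ., ., 985, 153, 413, 855, 145]

153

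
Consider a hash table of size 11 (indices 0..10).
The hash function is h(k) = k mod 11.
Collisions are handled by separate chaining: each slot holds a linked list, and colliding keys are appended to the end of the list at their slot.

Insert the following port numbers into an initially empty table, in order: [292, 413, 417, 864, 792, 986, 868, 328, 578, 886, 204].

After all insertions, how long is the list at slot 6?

Insert 292: h=6, bucket 6 empty -> new chain.
Insert 413: h=6, bucket 6 nonempty -> append to chain.
Insert 417: h=10, bucket 10 empty -> new chain.
Insert 864: h=6, bucket 6 nonempty -> append to chain.
Insert 792: h=0, bucket 0 empty -> new chain.
Insert 986: h=7, bucket 7 empty -> new chain.
Insert 868: h=10, bucket 10 nonempty -> append to chain.
Insert 328: h=9, bucket 9 empty -> new chain.
Insert 578: h=6, bucket 6 nonempty -> append to chain.
Insert 886: h=6, bucket 6 nonempty -> append to chain.
Insert 204: h=6, bucket 6 nonempty -> append to chain.
Final buckets:
0: 792
1: .
2: .
3: .
4: .
5: .
6: 292 -> 413 -> 864 -> 578 -> 886 -> 204
7: 986
8: .
9: 328
10: 417 -> 868

6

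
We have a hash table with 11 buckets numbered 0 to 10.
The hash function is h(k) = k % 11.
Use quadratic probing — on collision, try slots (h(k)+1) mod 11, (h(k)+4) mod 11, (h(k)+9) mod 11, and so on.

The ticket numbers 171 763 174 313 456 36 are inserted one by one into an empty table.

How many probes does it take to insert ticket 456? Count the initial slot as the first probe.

4

171 hashes to 6; slot 6 is free → place at 6.
763 hashes to 4; slot 4 is free → place at 4.
174 hashes to 9; slot 9 is free → place at 9.
313 hashes to 5; slot 5 is free → place at 5.
456 hashes to 5; 5,6,9 taken → place at 3.
36 hashes to 3; 3,4 taken → place at 7.
Table: [∅, ∅, ∅, 456, 763, 313, 171, 36, ∅, 174, ∅]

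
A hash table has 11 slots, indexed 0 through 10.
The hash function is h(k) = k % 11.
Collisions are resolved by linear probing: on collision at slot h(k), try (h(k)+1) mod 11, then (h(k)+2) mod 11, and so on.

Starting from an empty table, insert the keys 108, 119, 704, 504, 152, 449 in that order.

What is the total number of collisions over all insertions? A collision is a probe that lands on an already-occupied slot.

13

108 hashes to 9; slot 9 is free -> place at 9.
119 hashes to 9; 9 taken -> place at 10.
704 hashes to 0; slot 0 is free -> place at 0.
504 hashes to 9; 9,10,0 taken -> place at 1.
152 hashes to 9; 9,10,0,1 taken -> place at 2.
449 hashes to 9; 9,10,0,1,2 taken -> place at 3.
Table: [704, 504, 152, 449, ., ., ., ., ., 108, 119]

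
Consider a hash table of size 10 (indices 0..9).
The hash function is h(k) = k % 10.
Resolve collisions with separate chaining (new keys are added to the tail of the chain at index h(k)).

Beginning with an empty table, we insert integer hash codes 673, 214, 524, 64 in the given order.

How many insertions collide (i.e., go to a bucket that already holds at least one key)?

Insert 673: h=3, bucket 3 empty -> new chain.
Insert 214: h=4, bucket 4 empty -> new chain.
Insert 524: h=4, bucket 4 nonempty -> append to chain.
Insert 64: h=4, bucket 4 nonempty -> append to chain.
Final buckets:
0: _
1: _
2: _
3: 673
4: 214 -> 524 -> 64
5: _
6: _
7: _
8: _
9: _

2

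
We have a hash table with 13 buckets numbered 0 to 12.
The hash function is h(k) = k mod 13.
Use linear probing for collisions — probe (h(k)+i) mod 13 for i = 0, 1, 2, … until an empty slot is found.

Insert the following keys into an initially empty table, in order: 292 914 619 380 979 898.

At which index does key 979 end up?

5

Insert 292: h=6, slot 6 empty => index 6.
Insert 914: h=4, slot 4 empty => index 4.
Insert 619: h=8, slot 8 empty => index 8.
Insert 380: h=3, slot 3 empty => index 3.
Insert 979: h=4, slot 4 occupied => index 5.
Insert 898: h=1, slot 1 empty => index 1.
Table: [-, 898, -, 380, 914, 979, 292, -, 619, -, -, -, -]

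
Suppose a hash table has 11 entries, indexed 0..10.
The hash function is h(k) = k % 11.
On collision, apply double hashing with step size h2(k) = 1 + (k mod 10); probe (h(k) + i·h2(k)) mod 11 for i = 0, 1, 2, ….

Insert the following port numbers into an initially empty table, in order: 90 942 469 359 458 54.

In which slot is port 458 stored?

3

90: h=2 → slot 2
942: h=7 → slot 7
469: h=7, h2=10, probe 7,6 → slot 6
359: h=7, h2=10, probe 7,6,5 → slot 5
458: h=7, h2=9, probe 7,5,3 → slot 3
54: h=10 → slot 10
Table: [., ., 90, 458, ., 359, 469, 942, ., ., 54]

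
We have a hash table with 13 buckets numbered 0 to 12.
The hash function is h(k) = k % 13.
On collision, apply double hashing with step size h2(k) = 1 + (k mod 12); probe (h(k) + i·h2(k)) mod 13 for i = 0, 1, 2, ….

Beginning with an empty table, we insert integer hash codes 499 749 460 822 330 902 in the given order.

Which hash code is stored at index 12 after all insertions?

Insert 499: h=5, slot 5 empty => index 5.
Insert 749: h=8, slot 8 empty => index 8.
Insert 460: h=5, h2=5, slot 5 occupied => index 10.
Insert 822: h=3, slot 3 empty => index 3.
Insert 330: h=5, h2=7, slot 5 occupied => index 12.
Insert 902: h=5, h2=3, slots 5,8 occupied => index 11.
Table: [∅, ∅, ∅, 822, ∅, 499, ∅, ∅, 749, ∅, 460, 902, 330]

330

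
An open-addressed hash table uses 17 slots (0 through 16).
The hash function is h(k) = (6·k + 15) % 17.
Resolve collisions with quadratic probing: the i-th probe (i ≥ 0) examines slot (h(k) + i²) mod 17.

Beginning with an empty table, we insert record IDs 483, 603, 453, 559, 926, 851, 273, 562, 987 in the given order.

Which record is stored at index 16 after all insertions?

483: h=6 -> slot 6
603: h=12 -> slot 12
453: h=13 -> slot 13
559: h=3 -> slot 3
926: h=12, probe 12,13,16 -> slot 16
851: h=4 -> slot 4
273: h=4, probe 4,5 -> slot 5
562: h=4, probe 4,5,8 -> slot 8
987: h=4, probe 4,5,8,13,3,12,6,2 -> slot 2
Table: [∅, ∅, 987, 559, 851, 273, 483, ∅, 562, ∅, ∅, ∅, 603, 453, ∅, ∅, 926]

926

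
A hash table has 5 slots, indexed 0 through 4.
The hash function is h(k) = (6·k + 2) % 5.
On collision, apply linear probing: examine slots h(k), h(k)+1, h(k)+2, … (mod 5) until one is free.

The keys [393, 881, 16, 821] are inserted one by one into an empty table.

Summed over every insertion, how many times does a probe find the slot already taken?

393 hashes to 0; slot 0 is free => place at 0.
881 hashes to 3; slot 3 is free => place at 3.
16 hashes to 3; 3 taken => place at 4.
821 hashes to 3; 3,4,0 taken => place at 1.
Table: [393, 821, -, 881, 16]

4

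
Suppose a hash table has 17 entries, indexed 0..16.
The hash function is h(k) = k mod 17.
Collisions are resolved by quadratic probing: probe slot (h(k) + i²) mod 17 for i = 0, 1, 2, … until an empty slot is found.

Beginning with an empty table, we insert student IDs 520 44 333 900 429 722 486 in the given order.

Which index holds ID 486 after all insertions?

520 hashes to 10; slot 10 is free → place at 10.
44 hashes to 10; 10 taken → place at 11.
333 hashes to 10; 10,11 taken → place at 14.
900 hashes to 16; slot 16 is free → place at 16.
429 hashes to 4; slot 4 is free → place at 4.
722 hashes to 8; slot 8 is free → place at 8.
486 hashes to 10; 10,11,14 taken → place at 2.
Table: [., ., 486, ., 429, ., ., ., 722, ., 520, 44, ., ., 333, ., 900]

2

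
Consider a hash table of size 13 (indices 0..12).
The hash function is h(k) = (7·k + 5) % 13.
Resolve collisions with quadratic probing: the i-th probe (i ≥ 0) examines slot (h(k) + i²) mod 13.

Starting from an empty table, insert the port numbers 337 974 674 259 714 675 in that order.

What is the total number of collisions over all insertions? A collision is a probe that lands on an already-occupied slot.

10

337: h=11 -> slot 11
974: h=11, probe 11,12 -> slot 12
674: h=4 -> slot 4
259: h=11, probe 11,12,2 -> slot 2
714: h=11, probe 11,12,2,7 -> slot 7
675: h=11, probe 11,12,2,7,1 -> slot 1
Table: [., 675, 259, ., 674, ., ., 714, ., ., ., 337, 974]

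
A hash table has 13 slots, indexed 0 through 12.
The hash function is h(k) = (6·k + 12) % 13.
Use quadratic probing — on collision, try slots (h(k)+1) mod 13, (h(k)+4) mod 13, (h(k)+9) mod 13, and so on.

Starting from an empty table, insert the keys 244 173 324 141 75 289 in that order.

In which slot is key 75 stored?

244: h=7 → slot 7
173: h=10 → slot 10
324: h=6 → slot 6
141: h=0 → slot 0
75: h=7, probe 7,8 → slot 8
289: h=4 → slot 4
Table: [141, —, —, —, 289, —, 324, 244, 75, —, 173, —, —]

8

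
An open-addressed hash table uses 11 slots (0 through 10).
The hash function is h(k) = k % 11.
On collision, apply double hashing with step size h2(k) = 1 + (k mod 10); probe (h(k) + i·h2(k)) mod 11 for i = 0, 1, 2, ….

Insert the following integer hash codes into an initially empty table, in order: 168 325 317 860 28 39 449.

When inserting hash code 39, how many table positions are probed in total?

2

Insert 168: h=3, slot 3 empty -> index 3.
Insert 325: h=6, slot 6 empty -> index 6.
Insert 317: h=9, slot 9 empty -> index 9.
Insert 860: h=2, slot 2 empty -> index 2.
Insert 28: h=6, h2=9, slot 6 occupied -> index 4.
Insert 39: h=6, h2=10, slot 6 occupied -> index 5.
Insert 449: h=9, h2=10, slot 9 occupied -> index 8.
Table: [—, —, 860, 168, 28, 39, 325, —, 449, 317, —]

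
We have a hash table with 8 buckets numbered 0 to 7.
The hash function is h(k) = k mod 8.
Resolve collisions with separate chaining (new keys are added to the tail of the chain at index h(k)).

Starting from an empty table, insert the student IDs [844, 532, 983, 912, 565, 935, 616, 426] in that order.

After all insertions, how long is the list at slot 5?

Insert 844: h=4, bucket 4 empty → new chain.
Insert 532: h=4, bucket 4 nonempty → append to chain.
Insert 983: h=7, bucket 7 empty → new chain.
Insert 912: h=0, bucket 0 empty → new chain.
Insert 565: h=5, bucket 5 empty → new chain.
Insert 935: h=7, bucket 7 nonempty → append to chain.
Insert 616: h=0, bucket 0 nonempty → append to chain.
Insert 426: h=2, bucket 2 empty → new chain.
Final buckets:
0: 912 -> 616
1: —
2: 426
3: —
4: 844 -> 532
5: 565
6: —
7: 983 -> 935

1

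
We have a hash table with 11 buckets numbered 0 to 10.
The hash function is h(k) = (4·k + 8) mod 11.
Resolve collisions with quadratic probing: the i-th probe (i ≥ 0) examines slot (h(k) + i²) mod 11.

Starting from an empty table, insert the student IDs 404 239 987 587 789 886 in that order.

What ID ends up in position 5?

789

Insert 404: h=7, slot 7 empty → index 7.
Insert 239: h=7, slot 7 occupied → index 8.
Insert 987: h=7, slots 7,8 occupied → index 0.
Insert 587: h=2, slot 2 empty → index 2.
Insert 789: h=7, slots 7,8,0 occupied → index 5.
Insert 886: h=10, slot 10 empty → index 10.
Table: [987, _, 587, _, _, 789, _, 404, 239, _, 886]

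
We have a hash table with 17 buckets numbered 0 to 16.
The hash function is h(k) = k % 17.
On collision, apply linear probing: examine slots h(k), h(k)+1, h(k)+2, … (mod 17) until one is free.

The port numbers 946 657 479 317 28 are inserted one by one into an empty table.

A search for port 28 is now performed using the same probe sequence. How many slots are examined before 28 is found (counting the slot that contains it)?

946 hashes to 11; slot 11 is free → place at 11.
657 hashes to 11; 11 taken → place at 12.
479 hashes to 3; slot 3 is free → place at 3.
317 hashes to 11; 11,12 taken → place at 13.
28 hashes to 11; 11,12,13 taken → place at 14.
Table: [_, _, _, 479, _, _, _, _, _, _, _, 946, 657, 317, 28, _, _]
Lookup 28: h=11, probe 11,12,13,14 → found at 14.

4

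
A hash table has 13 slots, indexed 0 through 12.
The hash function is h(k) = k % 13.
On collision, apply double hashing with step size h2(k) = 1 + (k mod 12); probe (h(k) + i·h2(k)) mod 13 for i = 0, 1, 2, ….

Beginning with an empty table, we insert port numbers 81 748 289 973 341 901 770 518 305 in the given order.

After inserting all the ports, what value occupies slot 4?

901

81 hashes to 3; slot 3 is free => place at 3.
748 hashes to 7; slot 7 is free => place at 7.
289 hashes to 3, h2=2; 3 taken => place at 5.
973 hashes to 11; slot 11 is free => place at 11.
341 hashes to 3, h2=6; 3 taken => place at 9.
901 hashes to 4; slot 4 is free => place at 4.
770 hashes to 3, h2=3; 3 taken => place at 6.
518 hashes to 11, h2=3; 11 taken => place at 1.
305 hashes to 6, h2=6; 6 taken => place at 12.
Table: [-, 518, -, 81, 901, 289, 770, 748, -, 341, -, 973, 305]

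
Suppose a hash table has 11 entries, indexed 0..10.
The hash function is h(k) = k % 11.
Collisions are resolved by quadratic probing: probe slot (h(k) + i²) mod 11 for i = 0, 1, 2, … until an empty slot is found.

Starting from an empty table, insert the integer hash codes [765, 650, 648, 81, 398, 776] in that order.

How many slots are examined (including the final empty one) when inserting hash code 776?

2

765 hashes to 6; slot 6 is free -> place at 6.
650 hashes to 1; slot 1 is free -> place at 1.
648 hashes to 10; slot 10 is free -> place at 10.
81 hashes to 4; slot 4 is free -> place at 4.
398 hashes to 2; slot 2 is free -> place at 2.
776 hashes to 6; 6 taken -> place at 7.
Table: [—, 650, 398, —, 81, —, 765, 776, —, —, 648]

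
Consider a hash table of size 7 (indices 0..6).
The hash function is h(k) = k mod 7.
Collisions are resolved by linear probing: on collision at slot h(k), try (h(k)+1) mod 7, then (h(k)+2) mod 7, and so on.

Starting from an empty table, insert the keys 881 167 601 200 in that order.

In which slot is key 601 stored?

1

881: h=6 → slot 6
167: h=6, probe 6,0 → slot 0
601: h=6, probe 6,0,1 → slot 1
200: h=4 → slot 4
Table: [167, 601, ∅, ∅, 200, ∅, 881]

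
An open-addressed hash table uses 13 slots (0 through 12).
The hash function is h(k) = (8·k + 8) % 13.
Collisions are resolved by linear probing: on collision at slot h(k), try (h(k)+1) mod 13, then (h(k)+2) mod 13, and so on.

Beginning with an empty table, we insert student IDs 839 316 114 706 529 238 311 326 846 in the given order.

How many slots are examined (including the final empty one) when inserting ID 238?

839: h=12 -> slot 12
316: h=1 -> slot 1
114: h=10 -> slot 10
706: h=1, probe 1,2 -> slot 2
529: h=2, probe 2,3 -> slot 3
238: h=1, probe 1,2,3,4 -> slot 4
311: h=0 -> slot 0
326: h=3, probe 3,4,5 -> slot 5
846: h=3, probe 3,4,5,6 -> slot 6
Table: [311, 316, 706, 529, 238, 326, 846, ., ., ., 114, ., 839]

4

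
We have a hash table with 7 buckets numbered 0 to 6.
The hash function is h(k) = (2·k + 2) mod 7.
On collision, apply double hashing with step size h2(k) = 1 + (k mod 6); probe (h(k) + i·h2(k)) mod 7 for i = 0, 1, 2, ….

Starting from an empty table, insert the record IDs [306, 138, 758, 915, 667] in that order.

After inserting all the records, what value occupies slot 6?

138

306 hashes to 5; slot 5 is free -> place at 5.
138 hashes to 5, h2=1; 5 taken -> place at 6.
758 hashes to 6, h2=3; 6 taken -> place at 2.
915 hashes to 5, h2=4; 5,2,6 taken -> place at 3.
667 hashes to 6, h2=2; 6 taken -> place at 1.
Table: [—, 667, 758, 915, —, 306, 138]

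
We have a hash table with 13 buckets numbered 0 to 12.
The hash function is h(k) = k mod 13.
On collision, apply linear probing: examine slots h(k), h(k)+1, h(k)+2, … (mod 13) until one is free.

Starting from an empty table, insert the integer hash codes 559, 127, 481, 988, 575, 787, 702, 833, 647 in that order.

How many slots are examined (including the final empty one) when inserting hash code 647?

2

559 hashes to 0; slot 0 is free => place at 0.
127 hashes to 10; slot 10 is free => place at 10.
481 hashes to 0; 0 taken => place at 1.
988 hashes to 0; 0,1 taken => place at 2.
575 hashes to 3; slot 3 is free => place at 3.
787 hashes to 7; slot 7 is free => place at 7.
702 hashes to 0; 0,1,2,3 taken => place at 4.
833 hashes to 1; 1,2,3,4 taken => place at 5.
647 hashes to 10; 10 taken => place at 11.
Table: [559, 481, 988, 575, 702, 833, ∅, 787, ∅, ∅, 127, 647, ∅]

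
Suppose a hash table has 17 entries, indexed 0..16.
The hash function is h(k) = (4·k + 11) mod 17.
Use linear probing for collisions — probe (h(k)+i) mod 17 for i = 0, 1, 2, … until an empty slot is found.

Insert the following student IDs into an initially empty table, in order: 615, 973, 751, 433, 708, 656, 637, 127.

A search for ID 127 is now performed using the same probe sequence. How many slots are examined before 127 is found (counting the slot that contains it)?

Insert 615: h=6, slot 6 empty => index 6.
Insert 973: h=10, slot 10 empty => index 10.
Insert 751: h=6, slot 6 occupied => index 7.
Insert 433: h=9, slot 9 empty => index 9.
Insert 708: h=4, slot 4 empty => index 4.
Insert 656: h=0, slot 0 empty => index 0.
Insert 637: h=9, slots 9,10 occupied => index 11.
Insert 127: h=9, slots 9,10,11 occupied => index 12.
Table: [656, ., ., ., 708, ., 615, 751, ., 433, 973, 637, 127, ., ., ., .]
Lookup 127: h=9, probe 9,10,11,12 → found at 12.

4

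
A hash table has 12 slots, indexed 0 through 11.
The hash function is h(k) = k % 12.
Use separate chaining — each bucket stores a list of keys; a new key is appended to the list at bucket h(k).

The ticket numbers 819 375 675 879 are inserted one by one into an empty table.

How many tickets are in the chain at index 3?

4

819 → bucket 3
375 → bucket 3 (collision)
675 → bucket 3 (collision)
879 → bucket 3 (collision)
Final buckets:
0: -
1: -
2: -
3: 819 -> 375 -> 675 -> 879
4: -
5: -
6: -
7: -
8: -
9: -
10: -
11: -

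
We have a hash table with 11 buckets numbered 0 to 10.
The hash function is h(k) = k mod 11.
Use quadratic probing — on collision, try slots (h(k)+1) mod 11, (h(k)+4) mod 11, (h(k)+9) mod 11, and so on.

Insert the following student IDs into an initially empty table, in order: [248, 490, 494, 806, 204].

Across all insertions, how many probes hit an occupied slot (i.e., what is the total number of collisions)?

Insert 248: h=6, slot 6 empty => index 6.
Insert 490: h=6, slot 6 occupied => index 7.
Insert 494: h=10, slot 10 empty => index 10.
Insert 806: h=3, slot 3 empty => index 3.
Insert 204: h=6, slots 6,7,10 occupied => index 4.
Table: [∅, ∅, ∅, 806, 204, ∅, 248, 490, ∅, ∅, 494]

4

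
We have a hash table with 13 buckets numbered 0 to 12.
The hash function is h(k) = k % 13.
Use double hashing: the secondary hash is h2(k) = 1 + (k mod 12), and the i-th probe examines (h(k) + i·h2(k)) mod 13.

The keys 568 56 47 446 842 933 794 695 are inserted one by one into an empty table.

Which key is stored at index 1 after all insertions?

568 hashes to 9; slot 9 is free -> place at 9.
56 hashes to 4; slot 4 is free -> place at 4.
47 hashes to 8; slot 8 is free -> place at 8.
446 hashes to 4, h2=3; 4 taken -> place at 7.
842 hashes to 10; slot 10 is free -> place at 10.
933 hashes to 10, h2=10; 10,7,4 taken -> place at 1.
794 hashes to 1, h2=3; 1,4,7,10 taken -> place at 0.
695 hashes to 6; slot 6 is free -> place at 6.
Table: [794, 933, —, —, 56, —, 695, 446, 47, 568, 842, —, —]

933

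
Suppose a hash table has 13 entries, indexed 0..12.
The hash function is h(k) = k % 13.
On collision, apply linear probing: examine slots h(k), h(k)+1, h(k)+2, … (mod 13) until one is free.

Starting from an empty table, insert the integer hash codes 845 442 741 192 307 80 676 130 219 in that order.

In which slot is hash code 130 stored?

5

Insert 845: h=0, slot 0 empty => index 0.
Insert 442: h=0, slot 0 occupied => index 1.
Insert 741: h=0, slots 0,1 occupied => index 2.
Insert 192: h=10, slot 10 empty => index 10.
Insert 307: h=8, slot 8 empty => index 8.
Insert 80: h=2, slot 2 occupied => index 3.
Insert 676: h=0, slots 0,1,2,3 occupied => index 4.
Insert 130: h=0, slots 0,1,2,3,4 occupied => index 5.
Insert 219: h=11, slot 11 empty => index 11.
Table: [845, 442, 741, 80, 676, 130, _, _, 307, _, 192, 219, _]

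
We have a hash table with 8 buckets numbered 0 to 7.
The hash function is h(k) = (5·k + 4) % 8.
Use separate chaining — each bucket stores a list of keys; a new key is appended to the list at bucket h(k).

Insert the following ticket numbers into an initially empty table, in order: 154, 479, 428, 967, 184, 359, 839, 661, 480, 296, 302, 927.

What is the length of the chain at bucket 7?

5

Insert 154: h=6, bucket 6 empty → new chain.
Insert 479: h=7, bucket 7 empty → new chain.
Insert 428: h=0, bucket 0 empty → new chain.
Insert 967: h=7, bucket 7 nonempty → append to chain.
Insert 184: h=4, bucket 4 empty → new chain.
Insert 359: h=7, bucket 7 nonempty → append to chain.
Insert 839: h=7, bucket 7 nonempty → append to chain.
Insert 661: h=5, bucket 5 empty → new chain.
Insert 480: h=4, bucket 4 nonempty → append to chain.
Insert 296: h=4, bucket 4 nonempty → append to chain.
Insert 302: h=2, bucket 2 empty → new chain.
Insert 927: h=7, bucket 7 nonempty → append to chain.
Final buckets:
0: 428
1: —
2: 302
3: —
4: 184 -> 480 -> 296
5: 661
6: 154
7: 479 -> 967 -> 359 -> 839 -> 927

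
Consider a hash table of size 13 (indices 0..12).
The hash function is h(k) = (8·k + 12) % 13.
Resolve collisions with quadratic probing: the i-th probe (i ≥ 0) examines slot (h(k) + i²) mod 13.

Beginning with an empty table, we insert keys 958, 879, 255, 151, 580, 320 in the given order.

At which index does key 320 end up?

1

958 hashes to 6; slot 6 is free => place at 6.
879 hashes to 11; slot 11 is free => place at 11.
255 hashes to 11; 11 taken => place at 12.
151 hashes to 11; 11,12 taken => place at 2.
580 hashes to 11; 11,12,2 taken => place at 7.
320 hashes to 11; 11,12,2,7 taken => place at 1.
Table: [_, 320, 151, _, _, _, 958, 580, _, _, _, 879, 255]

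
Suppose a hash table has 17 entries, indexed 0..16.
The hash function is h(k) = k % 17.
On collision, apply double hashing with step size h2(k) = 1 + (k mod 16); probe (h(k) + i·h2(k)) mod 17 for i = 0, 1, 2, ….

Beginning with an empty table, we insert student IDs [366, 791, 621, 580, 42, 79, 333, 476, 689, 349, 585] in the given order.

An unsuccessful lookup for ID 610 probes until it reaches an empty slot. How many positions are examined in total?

366 hashes to 9; slot 9 is free → place at 9.
791 hashes to 9, h2=8; 9 taken → place at 0.
621 hashes to 9, h2=14; 9 taken → place at 6.
580 hashes to 2; slot 2 is free → place at 2.
42 hashes to 8; slot 8 is free → place at 8.
79 hashes to 11; slot 11 is free → place at 11.
333 hashes to 10; slot 10 is free → place at 10.
476 hashes to 0, h2=13; 0 taken → place at 13.
689 hashes to 9, h2=2; 9,11,13 taken → place at 15.
349 hashes to 9, h2=14; 9,6 taken → place at 3.
585 hashes to 7; slot 7 is free → place at 7.
Table: [791, ∅, 580, 349, ∅, ∅, 621, 585, 42, 366, 333, 79, ∅, 476, ∅, 689, ∅]
Lookup 610: h=15, h2=3, probe 15,1 → slot 1 empty, not found.

2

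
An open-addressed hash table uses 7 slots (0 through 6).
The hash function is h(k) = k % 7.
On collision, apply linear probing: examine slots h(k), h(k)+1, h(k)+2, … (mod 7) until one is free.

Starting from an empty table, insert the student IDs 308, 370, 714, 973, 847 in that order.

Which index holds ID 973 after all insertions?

308 hashes to 0; slot 0 is free → place at 0.
370 hashes to 6; slot 6 is free → place at 6.
714 hashes to 0; 0 taken → place at 1.
973 hashes to 0; 0,1 taken → place at 2.
847 hashes to 0; 0,1,2 taken → place at 3.
Table: [308, 714, 973, 847, ∅, ∅, 370]

2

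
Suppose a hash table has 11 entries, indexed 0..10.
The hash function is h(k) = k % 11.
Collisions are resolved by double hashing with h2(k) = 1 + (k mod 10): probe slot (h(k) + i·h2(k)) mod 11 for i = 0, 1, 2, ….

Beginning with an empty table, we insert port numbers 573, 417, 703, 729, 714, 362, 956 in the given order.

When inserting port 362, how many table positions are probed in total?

573: h=1 → slot 1
417: h=10 → slot 10
703: h=10, h2=4, probe 10,3 → slot 3
729: h=3, h2=10, probe 3,2 → slot 2
714: h=10, h2=5, probe 10,4 → slot 4
362: h=10, h2=3, probe 10,2,5 → slot 5
956: h=10, h2=7, probe 10,6 → slot 6
Table: [—, 573, 729, 703, 714, 362, 956, —, —, —, 417]

3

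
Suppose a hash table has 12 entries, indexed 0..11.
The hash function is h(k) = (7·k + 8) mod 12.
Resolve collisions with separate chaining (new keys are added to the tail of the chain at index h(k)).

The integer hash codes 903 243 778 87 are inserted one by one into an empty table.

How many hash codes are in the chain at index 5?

3

Insert 903: h=5, bucket 5 empty → new chain.
Insert 243: h=5, bucket 5 nonempty → append to chain.
Insert 778: h=6, bucket 6 empty → new chain.
Insert 87: h=5, bucket 5 nonempty → append to chain.
Final buckets:
0: ∅
1: ∅
2: ∅
3: ∅
4: ∅
5: 903 -> 243 -> 87
6: 778
7: ∅
8: ∅
9: ∅
10: ∅
11: ∅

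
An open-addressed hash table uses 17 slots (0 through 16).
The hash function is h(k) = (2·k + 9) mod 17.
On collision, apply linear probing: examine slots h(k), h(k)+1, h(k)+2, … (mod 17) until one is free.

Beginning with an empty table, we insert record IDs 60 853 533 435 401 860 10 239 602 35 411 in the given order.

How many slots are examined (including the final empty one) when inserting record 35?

7

60: h=10 -> slot 10
853: h=15 -> slot 15
533: h=4 -> slot 4
435: h=12 -> slot 12
401: h=12, probe 12,13 -> slot 13
860: h=12, probe 12,13,14 -> slot 14
10: h=12, probe 12,13,14,15,16 -> slot 16
239: h=11 -> slot 11
602: h=6 -> slot 6
35: h=11, probe 11,12,13,14,15,16,0 -> slot 0
411: h=15, probe 15,16,0,1 -> slot 1
Table: [35, 411, ., ., 533, ., 602, ., ., ., 60, 239, 435, 401, 860, 853, 10]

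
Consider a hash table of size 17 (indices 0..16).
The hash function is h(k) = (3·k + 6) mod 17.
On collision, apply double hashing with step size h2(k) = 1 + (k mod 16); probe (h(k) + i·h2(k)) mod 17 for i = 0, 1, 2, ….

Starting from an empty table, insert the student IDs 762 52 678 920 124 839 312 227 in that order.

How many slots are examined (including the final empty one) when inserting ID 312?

Insert 762: h=14, slot 14 empty => index 14.
Insert 52: h=9, slot 9 empty => index 9.
Insert 678: h=0, slot 0 empty => index 0.
Insert 920: h=12, slot 12 empty => index 12.
Insert 124: h=4, slot 4 empty => index 4.
Insert 839: h=7, slot 7 empty => index 7.
Insert 312: h=7, h2=9, slot 7 occupied => index 16.
Insert 227: h=7, h2=4, slot 7 occupied => index 11.
Table: [678, ., ., ., 124, ., ., 839, ., 52, ., 227, 920, ., 762, ., 312]

2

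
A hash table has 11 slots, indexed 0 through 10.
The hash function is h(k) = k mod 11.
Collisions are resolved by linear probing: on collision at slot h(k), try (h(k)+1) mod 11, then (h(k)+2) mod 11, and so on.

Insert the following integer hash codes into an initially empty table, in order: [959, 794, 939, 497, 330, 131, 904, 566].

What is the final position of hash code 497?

5

959: h=2 => slot 2
794: h=2, probe 2,3 => slot 3
939: h=4 => slot 4
497: h=2, probe 2,3,4,5 => slot 5
330: h=0 => slot 0
131: h=10 => slot 10
904: h=2, probe 2,3,4,5,6 => slot 6
566: h=5, probe 5,6,7 => slot 7
Table: [330, ∅, 959, 794, 939, 497, 904, 566, ∅, ∅, 131]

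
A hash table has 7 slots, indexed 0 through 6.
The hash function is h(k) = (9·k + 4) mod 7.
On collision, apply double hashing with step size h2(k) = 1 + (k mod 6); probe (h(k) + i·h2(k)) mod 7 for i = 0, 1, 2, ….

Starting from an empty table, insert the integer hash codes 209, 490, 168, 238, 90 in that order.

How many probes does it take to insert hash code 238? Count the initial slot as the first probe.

3

209: h=2 => slot 2
490: h=4 => slot 4
168: h=4, h2=1, probe 4,5 => slot 5
238: h=4, h2=5, probe 4,2,0 => slot 0
90: h=2, h2=1, probe 2,3 => slot 3
Table: [238, ∅, 209, 90, 490, 168, ∅]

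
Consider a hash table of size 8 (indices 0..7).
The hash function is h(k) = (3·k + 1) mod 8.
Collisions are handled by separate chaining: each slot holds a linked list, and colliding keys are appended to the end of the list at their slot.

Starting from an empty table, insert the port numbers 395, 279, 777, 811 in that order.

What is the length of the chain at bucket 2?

Insert 395: h=2, bucket 2 empty -> new chain.
Insert 279: h=6, bucket 6 empty -> new chain.
Insert 777: h=4, bucket 4 empty -> new chain.
Insert 811: h=2, bucket 2 nonempty -> append to chain.
Final buckets:
0: ∅
1: ∅
2: 395 -> 811
3: ∅
4: 777
5: ∅
6: 279
7: ∅

2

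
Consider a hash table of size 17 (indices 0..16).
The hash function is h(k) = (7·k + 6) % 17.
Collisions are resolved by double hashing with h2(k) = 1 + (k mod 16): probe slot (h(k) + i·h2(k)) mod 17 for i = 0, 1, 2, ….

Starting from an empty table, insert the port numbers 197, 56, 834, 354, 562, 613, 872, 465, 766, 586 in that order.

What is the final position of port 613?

197: h=8 => slot 8
56: h=7 => slot 7
834: h=13 => slot 13
354: h=2 => slot 2
562: h=13, h2=3, probe 13,16 => slot 16
613: h=13, h2=6, probe 13,2,8,14 => slot 14
872: h=7, h2=9, probe 7,16,8,0 => slot 0
465: h=14, h2=2, probe 14,16,1 => slot 1
766: h=13, h2=15, probe 13,11 => slot 11
586: h=11, h2=11, probe 11,5 => slot 5
Table: [872, 465, 354, ∅, ∅, 586, ∅, 56, 197, ∅, ∅, 766, ∅, 834, 613, ∅, 562]

14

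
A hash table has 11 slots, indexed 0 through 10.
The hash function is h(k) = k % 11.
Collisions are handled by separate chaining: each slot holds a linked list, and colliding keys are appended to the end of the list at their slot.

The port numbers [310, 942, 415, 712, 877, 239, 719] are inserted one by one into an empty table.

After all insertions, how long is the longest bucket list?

4

Insert 310: h=2, bucket 2 empty -> new chain.
Insert 942: h=7, bucket 7 empty -> new chain.
Insert 415: h=8, bucket 8 empty -> new chain.
Insert 712: h=8, bucket 8 nonempty -> append to chain.
Insert 877: h=8, bucket 8 nonempty -> append to chain.
Insert 239: h=8, bucket 8 nonempty -> append to chain.
Insert 719: h=4, bucket 4 empty -> new chain.
Final buckets:
0: -
1: -
2: 310
3: -
4: 719
5: -
6: -
7: 942
8: 415 -> 712 -> 877 -> 239
9: -
10: -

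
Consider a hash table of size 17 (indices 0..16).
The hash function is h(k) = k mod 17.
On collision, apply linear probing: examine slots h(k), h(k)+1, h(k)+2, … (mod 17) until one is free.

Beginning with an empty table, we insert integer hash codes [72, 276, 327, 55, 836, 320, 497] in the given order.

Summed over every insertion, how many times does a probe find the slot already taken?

Insert 72: h=4, slot 4 empty => index 4.
Insert 276: h=4, slot 4 occupied => index 5.
Insert 327: h=4, slots 4,5 occupied => index 6.
Insert 55: h=4, slots 4,5,6 occupied => index 7.
Insert 836: h=3, slot 3 empty => index 3.
Insert 320: h=14, slot 14 empty => index 14.
Insert 497: h=4, slots 4,5,6,7 occupied => index 8.
Table: [-, -, -, 836, 72, 276, 327, 55, 497, -, -, -, -, -, 320, -, -]

10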